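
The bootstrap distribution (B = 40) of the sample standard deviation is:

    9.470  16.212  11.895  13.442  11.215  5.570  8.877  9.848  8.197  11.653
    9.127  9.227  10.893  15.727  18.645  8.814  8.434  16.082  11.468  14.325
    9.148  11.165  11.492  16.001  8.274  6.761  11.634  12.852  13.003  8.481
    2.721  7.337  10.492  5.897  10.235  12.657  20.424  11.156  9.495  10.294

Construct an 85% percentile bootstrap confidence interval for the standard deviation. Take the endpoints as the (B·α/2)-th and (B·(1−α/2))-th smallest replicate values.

Sorted replicates: 2.721, 5.570, 5.897, 6.761, 7.337, 8.197, 8.274, 8.434, 8.481, 8.814, 8.877, 9.127, 9.148, 9.227, 9.470, 9.495, 9.848, 10.235, 10.294, 10.492, 10.893, 11.156, 11.165, 11.215, 11.468, 11.492, 11.634, 11.653, 11.895, 12.657, 12.852, 13.003, 13.442, 14.325, 15.727, 16.001, 16.082, 16.212, 18.645, 20.424
α = 0.15; lower rank = 40 × 0.075 = 3; upper rank = 40 × 0.925 = 37.
The 3rd smallest replicate is 5.897; the 37th is 16.082.

(5.897, 16.082)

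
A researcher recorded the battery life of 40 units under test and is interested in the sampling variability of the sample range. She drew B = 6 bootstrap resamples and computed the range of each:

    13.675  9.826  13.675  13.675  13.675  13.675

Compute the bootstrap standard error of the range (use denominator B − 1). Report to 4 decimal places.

Bootstrap SE is the standard deviation of the 6 replicate ranges.
Mean of replicates: (13.675 + 9.826 + 13.675 + 13.675 + 13.675 + 13.675) / 6 = 78.20100 / 6 = 13.03350
Sum of squared deviations: (+0.64150)² + (−3.20750)² + (+0.64150)² + (+0.64150)² + (+0.64150)² + (+0.64150)² = 12.34567
Variance = 12.34567 / 5 = 2.46913
SE* = √2.46913

SE* = 1.5713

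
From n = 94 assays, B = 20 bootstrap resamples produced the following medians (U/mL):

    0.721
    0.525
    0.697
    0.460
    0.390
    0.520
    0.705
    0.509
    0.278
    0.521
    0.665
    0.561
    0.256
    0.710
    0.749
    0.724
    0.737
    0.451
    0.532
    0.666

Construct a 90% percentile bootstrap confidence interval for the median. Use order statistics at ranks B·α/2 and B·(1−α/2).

(0.256, 0.737)

Sorted replicates: 0.256, 0.278, 0.390, 0.451, 0.460, 0.509, 0.520, 0.521, 0.525, 0.532, 0.561, 0.665, 0.666, 0.697, 0.705, 0.710, 0.721, 0.724, 0.737, 0.749
α = 0.10; lower rank = 20 × 0.050 = 1; upper rank = 20 × 0.950 = 19.
The 1st smallest replicate is 0.256; the 19th is 0.737.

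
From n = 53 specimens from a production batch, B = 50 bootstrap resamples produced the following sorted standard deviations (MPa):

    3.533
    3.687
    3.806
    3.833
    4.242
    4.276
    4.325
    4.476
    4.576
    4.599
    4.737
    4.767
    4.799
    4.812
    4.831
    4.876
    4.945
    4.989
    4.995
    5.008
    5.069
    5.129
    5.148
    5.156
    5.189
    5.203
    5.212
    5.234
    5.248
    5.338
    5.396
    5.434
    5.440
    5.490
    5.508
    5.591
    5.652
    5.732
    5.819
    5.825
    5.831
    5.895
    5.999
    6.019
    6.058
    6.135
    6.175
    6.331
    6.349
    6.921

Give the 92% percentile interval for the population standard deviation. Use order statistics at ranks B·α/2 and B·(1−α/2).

α = 0.08; lower rank = 50 × 0.040 = 2; upper rank = 50 × 0.960 = 48.
The 2nd smallest replicate is 3.687; the 48th is 6.331.

(3.687, 6.331)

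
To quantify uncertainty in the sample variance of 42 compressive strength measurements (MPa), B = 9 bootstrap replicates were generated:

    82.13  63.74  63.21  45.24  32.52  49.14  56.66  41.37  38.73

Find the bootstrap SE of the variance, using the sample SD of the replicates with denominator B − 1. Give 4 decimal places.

SE* = 15.4635

Bootstrap SE is the standard deviation of the 9 replicate variances.
Mean of replicates: (82.13 + 63.74 + 63.21 + 45.24 + 32.52 + 49.14 + 56.66 + 41.37 + 38.73) / 9 = 472.74000 / 9 = 52.52667
Sum of squared deviations: (+29.60333)² + (+11.21333)² + (+10.68333)² + (−7.28667)² + (−20.00667)² + (−3.38667)² + (+4.13333)² + (−11.15667)² + (−13.79667)² = 1912.96520
Variance = 1912.96520 / 8 = 239.12065
SE* = √239.12065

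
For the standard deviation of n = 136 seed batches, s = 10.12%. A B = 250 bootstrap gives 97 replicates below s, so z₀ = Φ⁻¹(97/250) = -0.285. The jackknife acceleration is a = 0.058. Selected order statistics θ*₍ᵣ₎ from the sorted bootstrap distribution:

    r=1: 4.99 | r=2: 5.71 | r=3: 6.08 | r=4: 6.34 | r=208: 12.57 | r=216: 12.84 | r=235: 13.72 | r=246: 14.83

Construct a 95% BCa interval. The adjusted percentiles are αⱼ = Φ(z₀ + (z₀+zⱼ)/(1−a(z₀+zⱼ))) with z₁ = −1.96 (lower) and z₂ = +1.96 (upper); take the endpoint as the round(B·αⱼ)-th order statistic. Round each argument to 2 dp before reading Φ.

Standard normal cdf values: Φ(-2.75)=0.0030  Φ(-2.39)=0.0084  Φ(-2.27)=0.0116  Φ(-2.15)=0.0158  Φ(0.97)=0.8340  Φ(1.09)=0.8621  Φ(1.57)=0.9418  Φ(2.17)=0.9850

Lower: z₀ + z₁ = -0.285 + (-1.960) = -2.245; 1 − a(z₀+z₁) = 1 − (0.058)(-2.245) = 1.1302; argument = -0.285 + (-2.245)/1.1302 = -2.2714 → -2.27.
α₁ = Φ(-2.27) = 0.0116; rank = round(250 × 0.0116) = 3; θ*₍3₎ = 6.08.
Upper: z₀ + z₂ = 1.675; 1 − a(z₀+z₂) = 0.9028; argument = 1.5702 → 1.57; α₂ = 0.9418; rank = 235; θ*₍235₎ = 13.72.

(6.08, 13.72)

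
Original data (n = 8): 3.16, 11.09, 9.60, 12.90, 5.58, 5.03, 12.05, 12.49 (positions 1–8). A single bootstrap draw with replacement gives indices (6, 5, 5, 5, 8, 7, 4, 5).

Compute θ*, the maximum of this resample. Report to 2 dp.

Resample values: 5.03, 5.58, 5.58, 5.58, 12.49, 12.05, 12.90, 5.58.
Maximum = 12.90

θ* = 12.90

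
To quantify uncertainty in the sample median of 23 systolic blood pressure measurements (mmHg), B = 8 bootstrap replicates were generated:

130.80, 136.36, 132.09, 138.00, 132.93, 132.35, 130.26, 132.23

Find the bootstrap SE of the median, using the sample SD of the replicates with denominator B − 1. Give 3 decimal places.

SE* = 2.682

Bootstrap SE is the standard deviation of the 8 replicate medians.
Mean of replicates: (130.80 + 136.36 + 132.09 + 138.00 + 132.93 + 132.35 + 130.26 + 132.23) / 8 = 1065.0200 / 8 = 133.1275
Sum of squared deviations: (−2.3275)² + (+3.2325)² + (−1.0375)² + (+4.8725)² + (−0.1975)² + (−0.7775)² + (−2.8675)² + (−0.8975)² = 50.3556
Variance = 50.3556 / 7 = 7.1937
SE* = √7.1937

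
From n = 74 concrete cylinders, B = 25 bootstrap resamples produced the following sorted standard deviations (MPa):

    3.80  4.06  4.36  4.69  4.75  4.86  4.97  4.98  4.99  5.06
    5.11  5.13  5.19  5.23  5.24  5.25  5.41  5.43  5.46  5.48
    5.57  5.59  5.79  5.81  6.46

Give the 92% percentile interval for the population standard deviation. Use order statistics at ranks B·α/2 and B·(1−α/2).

(3.80, 5.81)

α = 0.08; lower rank = 25 × 0.040 = 1; upper rank = 25 × 0.960 = 24.
The 1st smallest replicate is 3.80; the 24th is 5.81.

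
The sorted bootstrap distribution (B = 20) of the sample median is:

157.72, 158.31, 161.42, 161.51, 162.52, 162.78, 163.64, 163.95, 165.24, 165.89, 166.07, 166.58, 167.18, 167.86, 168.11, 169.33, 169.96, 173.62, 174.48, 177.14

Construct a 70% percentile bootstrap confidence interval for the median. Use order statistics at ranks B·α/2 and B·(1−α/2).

α = 0.30; lower rank = 20 × 0.150 = 3; upper rank = 20 × 0.850 = 17.
The 3rd smallest replicate is 161.42; the 17th is 169.96.

(161.42, 169.96)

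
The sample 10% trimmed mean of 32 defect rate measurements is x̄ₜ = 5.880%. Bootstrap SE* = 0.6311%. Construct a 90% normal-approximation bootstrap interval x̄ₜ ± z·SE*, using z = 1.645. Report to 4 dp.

(4.8418, 6.9182)

Margin = 1.645 × 0.6311 = 1.03816
Interval: 5.880 ± 1.03816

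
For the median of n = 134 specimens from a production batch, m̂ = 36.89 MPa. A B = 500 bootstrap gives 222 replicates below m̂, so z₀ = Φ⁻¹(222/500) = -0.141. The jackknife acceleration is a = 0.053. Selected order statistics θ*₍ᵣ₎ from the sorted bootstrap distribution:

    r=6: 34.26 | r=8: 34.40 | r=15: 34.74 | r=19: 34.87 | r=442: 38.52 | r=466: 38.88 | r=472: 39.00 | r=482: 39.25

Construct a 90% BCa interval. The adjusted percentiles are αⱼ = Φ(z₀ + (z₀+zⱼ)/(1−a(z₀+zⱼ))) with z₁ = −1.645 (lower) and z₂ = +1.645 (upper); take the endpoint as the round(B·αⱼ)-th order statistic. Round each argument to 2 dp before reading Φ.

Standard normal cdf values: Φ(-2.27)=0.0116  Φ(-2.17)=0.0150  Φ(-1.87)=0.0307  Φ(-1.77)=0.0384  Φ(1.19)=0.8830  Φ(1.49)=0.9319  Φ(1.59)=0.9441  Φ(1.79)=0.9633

(34.87, 38.88)

Lower: z₀ + z₁ = -0.141 + (-1.645) = -1.786; 1 − a(z₀+z₁) = 1 − (0.053)(-1.786) = 1.0947; argument = -0.141 + (-1.786)/1.0947 = -1.7726 → -1.77.
α₁ = Φ(-1.77) = 0.0384; rank = round(500 × 0.0384) = 19; θ*₍19₎ = 34.87.
Upper: z₀ + z₂ = 1.504; 1 − a(z₀+z₂) = 0.9203; argument = 1.4933 → 1.49; α₂ = 0.9319; rank = 466; θ*₍466₎ = 38.88.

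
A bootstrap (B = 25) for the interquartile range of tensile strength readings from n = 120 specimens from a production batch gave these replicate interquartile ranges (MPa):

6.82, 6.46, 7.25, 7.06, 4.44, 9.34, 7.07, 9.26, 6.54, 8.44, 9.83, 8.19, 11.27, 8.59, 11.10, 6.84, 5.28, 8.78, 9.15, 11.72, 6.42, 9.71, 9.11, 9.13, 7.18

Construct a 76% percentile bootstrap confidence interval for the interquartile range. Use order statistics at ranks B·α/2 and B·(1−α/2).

Sorted replicates: 4.44, 5.28, 6.42, 6.46, 6.54, 6.82, 6.84, 7.06, 7.07, 7.18, 7.25, 8.19, 8.44, 8.59, 8.78, 9.11, 9.13, 9.15, 9.26, 9.34, 9.71, 9.83, 11.10, 11.27, 11.72
α = 0.24; lower rank = 25 × 0.120 = 3; upper rank = 25 × 0.880 = 22.
The 3rd smallest replicate is 6.42; the 22nd is 9.83.

(6.42, 9.83)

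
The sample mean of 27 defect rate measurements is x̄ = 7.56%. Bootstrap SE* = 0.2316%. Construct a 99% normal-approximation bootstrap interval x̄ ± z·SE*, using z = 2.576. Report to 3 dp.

Margin = 2.576 × 0.2316 = 0.5966
Interval: 7.56 ± 0.5966

(6.963, 8.157)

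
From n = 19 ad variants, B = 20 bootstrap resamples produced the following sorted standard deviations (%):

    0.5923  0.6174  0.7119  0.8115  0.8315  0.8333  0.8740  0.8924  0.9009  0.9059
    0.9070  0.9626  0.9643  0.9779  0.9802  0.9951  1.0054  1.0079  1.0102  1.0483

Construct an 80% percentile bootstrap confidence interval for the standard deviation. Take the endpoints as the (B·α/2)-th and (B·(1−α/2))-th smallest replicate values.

(0.6174, 1.0079)

α = 0.20; lower rank = 20 × 0.100 = 2; upper rank = 20 × 0.900 = 18.
The 2nd smallest replicate is 0.6174; the 18th is 1.0079.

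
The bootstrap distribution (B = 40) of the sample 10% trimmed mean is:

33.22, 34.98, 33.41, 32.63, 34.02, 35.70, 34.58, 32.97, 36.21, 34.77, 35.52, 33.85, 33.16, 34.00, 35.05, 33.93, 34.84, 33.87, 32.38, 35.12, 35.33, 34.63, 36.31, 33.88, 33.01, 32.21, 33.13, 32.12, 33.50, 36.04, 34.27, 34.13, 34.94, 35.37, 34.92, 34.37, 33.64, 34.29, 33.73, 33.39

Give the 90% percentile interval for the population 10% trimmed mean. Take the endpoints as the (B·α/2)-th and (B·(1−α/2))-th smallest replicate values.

Sorted replicates: 32.12, 32.21, 32.38, 32.63, 32.97, 33.01, 33.13, 33.16, 33.22, 33.39, 33.41, 33.50, 33.64, 33.73, 33.85, 33.87, 33.88, 33.93, 34.00, 34.02, 34.13, 34.27, 34.29, 34.37, 34.58, 34.63, 34.77, 34.84, 34.92, 34.94, 34.98, 35.05, 35.12, 35.33, 35.37, 35.52, 35.70, 36.04, 36.21, 36.31
α = 0.10; lower rank = 40 × 0.050 = 2; upper rank = 40 × 0.950 = 38.
The 2nd smallest replicate is 32.21; the 38th is 36.04.

(32.21, 36.04)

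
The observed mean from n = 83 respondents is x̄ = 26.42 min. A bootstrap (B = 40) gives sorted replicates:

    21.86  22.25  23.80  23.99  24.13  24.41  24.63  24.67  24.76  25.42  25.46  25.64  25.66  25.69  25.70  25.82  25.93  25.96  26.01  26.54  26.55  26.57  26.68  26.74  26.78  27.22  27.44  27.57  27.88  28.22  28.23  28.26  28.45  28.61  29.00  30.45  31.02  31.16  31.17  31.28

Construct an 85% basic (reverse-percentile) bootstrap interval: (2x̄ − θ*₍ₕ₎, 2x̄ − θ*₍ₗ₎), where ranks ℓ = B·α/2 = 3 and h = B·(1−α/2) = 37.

Percentile endpoints at ranks 3 and 37: θ*₍3₎ = 23.80, θ*₍37₎ = 31.02.
Basic interval reflects these around x̄:
  lower = 2 × 26.42 − 31.02 = 21.82
  upper = 2 × 26.42 − 23.80 = 29.04

(21.82, 29.04)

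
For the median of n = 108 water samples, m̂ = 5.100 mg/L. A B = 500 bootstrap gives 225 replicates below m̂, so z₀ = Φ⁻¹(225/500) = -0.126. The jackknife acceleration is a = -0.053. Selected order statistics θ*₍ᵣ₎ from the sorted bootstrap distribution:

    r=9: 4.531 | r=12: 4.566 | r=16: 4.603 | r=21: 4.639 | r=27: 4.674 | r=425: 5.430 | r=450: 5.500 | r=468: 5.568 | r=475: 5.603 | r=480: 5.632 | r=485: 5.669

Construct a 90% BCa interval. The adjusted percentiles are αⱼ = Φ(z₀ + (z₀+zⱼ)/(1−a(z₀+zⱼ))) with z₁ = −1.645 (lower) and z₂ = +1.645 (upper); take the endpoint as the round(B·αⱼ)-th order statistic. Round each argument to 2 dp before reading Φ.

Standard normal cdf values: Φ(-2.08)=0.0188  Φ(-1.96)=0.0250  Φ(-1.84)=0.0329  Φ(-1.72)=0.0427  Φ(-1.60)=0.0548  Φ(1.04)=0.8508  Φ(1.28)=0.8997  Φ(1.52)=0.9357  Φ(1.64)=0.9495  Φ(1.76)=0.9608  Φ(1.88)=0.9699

Lower: z₀ + z₁ = -0.126 + (-1.645) = -1.771; 1 − a(z₀+z₁) = 1 − (-0.053)(-1.771) = 0.9061; argument = -0.126 + (-1.771)/0.9061 = -2.0805 → -2.08.
α₁ = Φ(-2.08) = 0.0188; rank = round(500 × 0.0188) = 9; θ*₍9₎ = 4.531.
Upper: z₀ + z₂ = 1.519; 1 − a(z₀+z₂) = 1.0805; argument = 1.2798 → 1.28; α₂ = 0.8997; rank = 450; θ*₍450₎ = 5.500.

(4.531, 5.500)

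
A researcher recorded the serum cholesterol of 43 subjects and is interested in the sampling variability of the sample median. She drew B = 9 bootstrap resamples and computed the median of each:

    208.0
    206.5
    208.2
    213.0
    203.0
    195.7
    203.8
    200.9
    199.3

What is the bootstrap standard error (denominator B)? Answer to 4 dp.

SE* = 4.9652

Bootstrap SE is the standard deviation of the 9 replicate medians.
Mean of replicates: (208.0 + 206.5 + 208.2 + 213.0 + 203.0 + 195.7 + 203.8 + 200.9 + 199.3) / 9 = 1838.40000 / 9 = 204.26667
Sum of squared deviations: (+3.73333)² + (+2.23333)² + (+3.93333)² + (+8.73333)² + (−1.26667)² + (−8.56667)² + (−0.46667)² + (−3.36667)² + (−4.96667)² = 221.88000
Variance = 221.88000 / 9 = 24.65333
SE* = √24.65333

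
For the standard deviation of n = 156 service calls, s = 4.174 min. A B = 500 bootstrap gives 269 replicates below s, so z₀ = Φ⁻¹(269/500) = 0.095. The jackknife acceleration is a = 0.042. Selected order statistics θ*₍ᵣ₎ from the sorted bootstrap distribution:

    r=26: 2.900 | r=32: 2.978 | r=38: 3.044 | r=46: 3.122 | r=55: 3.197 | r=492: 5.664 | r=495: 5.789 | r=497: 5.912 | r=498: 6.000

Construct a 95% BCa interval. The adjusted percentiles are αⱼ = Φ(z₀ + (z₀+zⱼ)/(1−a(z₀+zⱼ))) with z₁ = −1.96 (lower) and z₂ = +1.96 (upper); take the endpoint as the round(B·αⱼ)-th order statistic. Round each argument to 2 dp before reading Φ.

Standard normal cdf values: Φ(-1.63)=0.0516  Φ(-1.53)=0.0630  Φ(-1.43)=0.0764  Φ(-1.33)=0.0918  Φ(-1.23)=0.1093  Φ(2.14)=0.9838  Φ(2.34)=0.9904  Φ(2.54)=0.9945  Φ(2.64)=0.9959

(2.900, 5.789)

Lower: z₀ + z₁ = 0.095 + (-1.960) = -1.865; 1 − a(z₀+z₁) = 1 − (0.042)(-1.865) = 1.0783; argument = 0.095 + (-1.865)/1.0783 = -1.6345 → -1.63.
α₁ = Φ(-1.63) = 0.0516; rank = round(500 × 0.0516) = 26; θ*₍26₎ = 2.900.
Upper: z₀ + z₂ = 2.055; 1 − a(z₀+z₂) = 0.9137; argument = 2.3441 → 2.34; α₂ = 0.9904; rank = 495; θ*₍495₎ = 5.789.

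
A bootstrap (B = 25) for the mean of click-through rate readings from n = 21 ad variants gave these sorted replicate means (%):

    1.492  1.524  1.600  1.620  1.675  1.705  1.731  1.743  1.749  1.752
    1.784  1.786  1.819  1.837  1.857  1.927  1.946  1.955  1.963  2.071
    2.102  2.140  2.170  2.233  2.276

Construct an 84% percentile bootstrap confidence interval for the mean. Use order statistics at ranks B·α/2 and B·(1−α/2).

(1.524, 2.170)

α = 0.16; lower rank = 25 × 0.080 = 2; upper rank = 25 × 0.920 = 23.
The 2nd smallest replicate is 1.524; the 23rd is 2.170.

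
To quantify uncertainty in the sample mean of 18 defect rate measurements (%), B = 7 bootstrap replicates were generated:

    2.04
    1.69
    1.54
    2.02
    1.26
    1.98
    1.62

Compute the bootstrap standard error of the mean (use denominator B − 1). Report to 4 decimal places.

Bootstrap SE is the standard deviation of the 7 replicate means.
Mean of replicates: (2.04 + 1.69 + 1.54 + 2.02 + 1.26 + 1.98 + 1.62) / 7 = 12.15000 / 7 = 1.73571
Sum of squared deviations: (+0.30429)² + (−0.04571)² + (−0.19571)² + (+0.28429)² + (−0.47571)² + (+0.24429)² + (−0.11571)² = 0.51317
Variance = 0.51317 / 6 = 0.08553
SE* = √0.08553

SE* = 0.2925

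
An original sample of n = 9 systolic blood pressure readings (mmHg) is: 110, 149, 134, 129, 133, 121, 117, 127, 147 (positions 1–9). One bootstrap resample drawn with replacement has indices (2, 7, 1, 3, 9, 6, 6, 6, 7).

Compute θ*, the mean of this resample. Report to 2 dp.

θ* = 126.33

Resample values: 149, 117, 110, 134, 147, 121, 121, 121, 117.
Mean = (149 + 117 + 110 + 134 + 147 + 121 + 121 + 121 + 117) / 9 = 1137.0 / 9 = 126.33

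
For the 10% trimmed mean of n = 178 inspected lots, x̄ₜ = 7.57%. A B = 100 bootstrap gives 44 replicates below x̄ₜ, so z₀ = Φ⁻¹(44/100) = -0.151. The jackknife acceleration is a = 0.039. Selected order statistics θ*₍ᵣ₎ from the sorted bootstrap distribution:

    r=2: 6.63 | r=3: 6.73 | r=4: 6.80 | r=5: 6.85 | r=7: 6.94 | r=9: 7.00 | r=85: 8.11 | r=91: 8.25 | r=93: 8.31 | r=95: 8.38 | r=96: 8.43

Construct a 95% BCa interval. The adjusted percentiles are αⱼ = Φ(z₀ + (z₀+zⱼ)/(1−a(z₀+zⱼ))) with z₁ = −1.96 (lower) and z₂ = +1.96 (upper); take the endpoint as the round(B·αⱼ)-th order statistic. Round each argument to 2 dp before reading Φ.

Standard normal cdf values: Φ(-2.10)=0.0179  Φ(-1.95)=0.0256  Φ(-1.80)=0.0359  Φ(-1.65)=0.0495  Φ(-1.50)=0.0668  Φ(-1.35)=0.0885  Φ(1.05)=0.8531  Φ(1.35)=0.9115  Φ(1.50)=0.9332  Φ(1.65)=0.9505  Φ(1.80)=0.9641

(6.63, 8.43)

Lower: z₀ + z₁ = -0.151 + (-1.960) = -2.111; 1 − a(z₀+z₁) = 1 − (0.039)(-2.111) = 1.0823; argument = -0.151 + (-2.111)/1.0823 = -2.1014 → -2.10.
α₁ = Φ(-2.10) = 0.0179; rank = round(100 × 0.0179) = 2; θ*₍2₎ = 6.63.
Upper: z₀ + z₂ = 1.809; 1 − a(z₀+z₂) = 0.9294; argument = 1.7953 → 1.80; α₂ = 0.9641; rank = 96; θ*₍96₎ = 8.43.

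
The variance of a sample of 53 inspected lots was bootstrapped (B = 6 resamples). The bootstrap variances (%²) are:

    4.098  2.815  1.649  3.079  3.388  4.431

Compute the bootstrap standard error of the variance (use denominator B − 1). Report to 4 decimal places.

Bootstrap SE is the standard deviation of the 6 replicate variances.
Mean of replicates: (4.098 + 2.815 + 1.649 + 3.079 + 3.388 + 4.431) / 6 = 19.46000 / 6 = 3.24333
Sum of squared deviations: (+0.85467)² + (−0.42833)² + (−1.59433)² + (−0.16433)² + (+0.14467)² + (+1.18767)² = 4.91431
Variance = 4.91431 / 5 = 0.98286
SE* = √0.98286

SE* = 0.9914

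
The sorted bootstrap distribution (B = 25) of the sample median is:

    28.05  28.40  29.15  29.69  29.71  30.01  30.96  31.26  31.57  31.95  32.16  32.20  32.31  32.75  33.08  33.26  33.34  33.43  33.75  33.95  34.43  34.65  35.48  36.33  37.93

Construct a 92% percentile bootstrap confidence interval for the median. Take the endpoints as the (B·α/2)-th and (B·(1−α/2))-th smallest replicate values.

α = 0.08; lower rank = 25 × 0.040 = 1; upper rank = 25 × 0.960 = 24.
The 1st smallest replicate is 28.05; the 24th is 36.33.

(28.05, 36.33)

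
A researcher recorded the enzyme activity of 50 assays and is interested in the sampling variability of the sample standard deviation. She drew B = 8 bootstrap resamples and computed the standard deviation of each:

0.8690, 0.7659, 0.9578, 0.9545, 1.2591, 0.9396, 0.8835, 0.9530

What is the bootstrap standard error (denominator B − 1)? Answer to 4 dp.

SE* = 0.1417

Bootstrap SE is the standard deviation of the 8 replicate standard deviations.
Mean of replicates: (0.8690 + 0.7659 + 0.9578 + 0.9545 + 1.2591 + 0.9396 + 0.8835 + 0.9530) / 8 = 7.58240 / 8 = 0.94780
Sum of squared deviations: (−0.07880)² + (−0.18190)² + (+0.01000)² + (+0.00670)² + (+0.31130)² + (−0.00820)² + (−0.06430)² + (+0.00520)² = 0.14058
Variance = 0.14058 / 7 = 0.02008
SE* = √0.02008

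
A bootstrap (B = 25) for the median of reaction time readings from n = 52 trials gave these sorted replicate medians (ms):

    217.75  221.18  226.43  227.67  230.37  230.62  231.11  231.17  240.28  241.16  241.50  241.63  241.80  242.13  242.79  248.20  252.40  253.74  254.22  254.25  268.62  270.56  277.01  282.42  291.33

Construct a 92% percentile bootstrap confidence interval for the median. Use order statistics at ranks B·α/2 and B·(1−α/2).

(217.75, 282.42)

α = 0.08; lower rank = 25 × 0.040 = 1; upper rank = 25 × 0.960 = 24.
The 1st smallest replicate is 217.75; the 24th is 282.42.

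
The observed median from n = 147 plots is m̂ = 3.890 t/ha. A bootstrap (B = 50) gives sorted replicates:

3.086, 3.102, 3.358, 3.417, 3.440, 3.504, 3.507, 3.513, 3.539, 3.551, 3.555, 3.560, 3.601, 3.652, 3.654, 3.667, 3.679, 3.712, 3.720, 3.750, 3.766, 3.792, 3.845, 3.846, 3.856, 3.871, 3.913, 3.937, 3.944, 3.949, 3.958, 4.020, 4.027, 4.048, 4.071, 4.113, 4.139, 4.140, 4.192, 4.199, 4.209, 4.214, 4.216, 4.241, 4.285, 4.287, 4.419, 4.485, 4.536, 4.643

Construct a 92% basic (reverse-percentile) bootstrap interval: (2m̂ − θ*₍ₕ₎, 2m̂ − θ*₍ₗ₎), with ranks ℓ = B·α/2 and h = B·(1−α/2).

(3.295, 4.678)

Percentile endpoints at ranks 2 and 48: θ*₍2₎ = 3.102, θ*₍48₎ = 4.485.
Basic interval reflects these around m̂:
  lower = 2 × 3.890 − 4.485 = 3.295
  upper = 2 × 3.890 − 3.102 = 4.678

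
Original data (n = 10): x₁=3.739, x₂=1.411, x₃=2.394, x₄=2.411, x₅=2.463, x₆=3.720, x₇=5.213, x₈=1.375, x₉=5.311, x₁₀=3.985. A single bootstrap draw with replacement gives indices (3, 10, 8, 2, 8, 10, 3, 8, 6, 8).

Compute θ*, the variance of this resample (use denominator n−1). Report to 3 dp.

θ* = 1.323

Resample values: 2.394, 3.985, 1.375, 1.411, 1.375, 3.985, 2.394, 1.375, 3.720, 1.375.
Mean = 2.3389; sum of squared deviations = 11.9102
s² = 11.9102 / 9 = 1.3234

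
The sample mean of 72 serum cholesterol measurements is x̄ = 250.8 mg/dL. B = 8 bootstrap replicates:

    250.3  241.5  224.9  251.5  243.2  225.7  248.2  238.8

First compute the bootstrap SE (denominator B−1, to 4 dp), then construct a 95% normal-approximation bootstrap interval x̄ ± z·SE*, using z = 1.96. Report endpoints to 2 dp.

Mean of replicates = 240.5125; sum of squared deviations = 749.9088; SE* = √(749.9088/7) = 10.3504
Margin = 1.96 × 10.3504 = 20.287
Interval: 250.8 ± 20.287

(230.51, 271.09)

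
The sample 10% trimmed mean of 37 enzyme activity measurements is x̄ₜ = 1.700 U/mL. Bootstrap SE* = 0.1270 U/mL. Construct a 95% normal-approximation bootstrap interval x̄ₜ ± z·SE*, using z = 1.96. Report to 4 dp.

(1.4511, 1.9489)

Margin = 1.96 × 0.1270 = 0.24892
Interval: 1.700 ± 0.24892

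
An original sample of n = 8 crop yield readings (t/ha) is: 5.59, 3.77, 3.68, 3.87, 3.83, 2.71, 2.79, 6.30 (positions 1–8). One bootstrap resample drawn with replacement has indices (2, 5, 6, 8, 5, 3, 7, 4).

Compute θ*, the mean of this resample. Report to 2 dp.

θ* = 3.85

Resample values: 3.77, 3.83, 2.71, 6.30, 3.83, 3.68, 2.79, 3.87.
Mean = (3.77 + 3.83 + 2.71 + 6.30 + 3.83 + 3.68 + 2.79 + 3.87) / 8 = 30.780 / 8 = 3.85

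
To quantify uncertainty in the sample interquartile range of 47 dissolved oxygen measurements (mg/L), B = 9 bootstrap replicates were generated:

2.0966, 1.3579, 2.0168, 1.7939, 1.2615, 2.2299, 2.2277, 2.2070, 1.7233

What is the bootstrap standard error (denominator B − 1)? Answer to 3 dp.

Bootstrap SE is the standard deviation of the 9 replicate interquartile ranges.
Mean of replicates: (2.0966 + 1.3579 + 2.0168 + 1.7939 + 1.2615 + 2.2299 + 2.2277 + 2.2070 + 1.7233) / 9 = 16.91460 / 9 = 1.87940
Sum of squared deviations: (+0.21720)² + (−0.52150)² + (+0.13740)² + (−0.08550)² + (−0.61790)² + (+0.35050)² + (+0.34830)² + (+0.32760)² + (−0.15610)² = 1.10298
Variance = 1.10298 / 8 = 0.13787
SE* = √0.13787

SE* = 0.371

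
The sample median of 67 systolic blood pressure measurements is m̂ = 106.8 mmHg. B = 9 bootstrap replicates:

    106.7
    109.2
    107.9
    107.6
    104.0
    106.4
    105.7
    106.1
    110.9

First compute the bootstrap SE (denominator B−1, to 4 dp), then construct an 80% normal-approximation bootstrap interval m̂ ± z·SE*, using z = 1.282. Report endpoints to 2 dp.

(104.20, 109.40)

Mean of replicates = 107.1667; sum of squared deviations = 32.9200; SE* = √(32.9200/8) = 2.0285
Margin = 1.282 × 2.0285 = 2.601
Interval: 106.8 ± 2.601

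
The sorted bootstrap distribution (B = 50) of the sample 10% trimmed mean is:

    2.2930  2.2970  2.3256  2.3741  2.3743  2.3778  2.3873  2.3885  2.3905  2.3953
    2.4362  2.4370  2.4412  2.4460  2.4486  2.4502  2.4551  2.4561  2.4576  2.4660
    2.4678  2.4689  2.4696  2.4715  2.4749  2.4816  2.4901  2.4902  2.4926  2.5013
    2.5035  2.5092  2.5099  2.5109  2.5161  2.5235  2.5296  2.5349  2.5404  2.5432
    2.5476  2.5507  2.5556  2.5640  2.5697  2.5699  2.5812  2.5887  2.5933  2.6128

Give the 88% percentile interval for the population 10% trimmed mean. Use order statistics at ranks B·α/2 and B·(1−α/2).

α = 0.12; lower rank = 50 × 0.060 = 3; upper rank = 50 × 0.940 = 47.
The 3rd smallest replicate is 2.3256; the 47th is 2.5812.

(2.3256, 2.5812)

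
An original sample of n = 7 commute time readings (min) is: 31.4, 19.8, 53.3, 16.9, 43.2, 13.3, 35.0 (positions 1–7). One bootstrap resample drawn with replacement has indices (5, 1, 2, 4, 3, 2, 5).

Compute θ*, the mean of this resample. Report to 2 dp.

θ* = 32.51

Resample values: 43.2, 31.4, 19.8, 16.9, 53.3, 19.8, 43.2.
Mean = (43.2 + 31.4 + 19.8 + 16.9 + 53.3 + 19.8 + 43.2) / 7 = 227.60 / 7 = 32.51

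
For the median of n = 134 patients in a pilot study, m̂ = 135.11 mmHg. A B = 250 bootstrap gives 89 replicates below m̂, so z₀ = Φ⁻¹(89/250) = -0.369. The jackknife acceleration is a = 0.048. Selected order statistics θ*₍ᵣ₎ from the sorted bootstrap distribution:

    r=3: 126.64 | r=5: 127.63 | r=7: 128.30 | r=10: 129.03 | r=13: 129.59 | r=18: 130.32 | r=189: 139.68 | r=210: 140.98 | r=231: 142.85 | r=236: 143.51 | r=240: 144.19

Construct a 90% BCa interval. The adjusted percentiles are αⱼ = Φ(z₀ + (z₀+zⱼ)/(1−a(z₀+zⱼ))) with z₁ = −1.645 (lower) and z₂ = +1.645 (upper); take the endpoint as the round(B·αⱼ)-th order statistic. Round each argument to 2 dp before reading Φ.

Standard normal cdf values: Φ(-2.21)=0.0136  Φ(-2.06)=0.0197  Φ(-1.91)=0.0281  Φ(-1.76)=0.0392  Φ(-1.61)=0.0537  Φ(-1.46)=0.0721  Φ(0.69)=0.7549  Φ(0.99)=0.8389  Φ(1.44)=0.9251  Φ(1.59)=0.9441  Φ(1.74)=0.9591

Lower: z₀ + z₁ = -0.369 + (-1.645) = -2.014; 1 − a(z₀+z₁) = 1 − (0.048)(-2.014) = 1.0967; argument = -0.369 + (-2.014)/1.0967 = -2.2055 → -2.21.
α₁ = Φ(-2.21) = 0.0136; rank = round(250 × 0.0136) = 3; θ*₍3₎ = 126.64.
Upper: z₀ + z₂ = 1.276; 1 − a(z₀+z₂) = 0.9388; argument = 0.9903 → 0.99; α₂ = 0.8389; rank = 210; θ*₍210₎ = 140.98.

(126.64, 140.98)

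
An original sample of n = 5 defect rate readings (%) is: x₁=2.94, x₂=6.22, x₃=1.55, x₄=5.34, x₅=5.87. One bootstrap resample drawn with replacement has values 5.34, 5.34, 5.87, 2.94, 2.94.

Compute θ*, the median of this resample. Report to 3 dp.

Sorted: 2.94, 2.94, 5.34, 5.34, 5.87
Median = middle value = 5.340

θ* = 5.340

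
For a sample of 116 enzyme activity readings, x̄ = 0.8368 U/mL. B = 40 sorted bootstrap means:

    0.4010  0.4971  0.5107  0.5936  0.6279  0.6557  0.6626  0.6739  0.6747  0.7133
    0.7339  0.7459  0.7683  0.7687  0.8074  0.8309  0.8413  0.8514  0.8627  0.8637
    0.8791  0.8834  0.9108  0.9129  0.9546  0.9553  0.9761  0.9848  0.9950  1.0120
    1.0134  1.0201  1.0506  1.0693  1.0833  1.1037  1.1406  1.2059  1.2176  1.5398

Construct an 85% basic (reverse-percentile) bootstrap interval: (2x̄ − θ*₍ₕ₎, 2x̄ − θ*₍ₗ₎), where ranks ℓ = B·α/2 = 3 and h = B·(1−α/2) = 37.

(0.5330, 1.1629)

Percentile endpoints at ranks 3 and 37: θ*₍3₎ = 0.5107, θ*₍37₎ = 1.1406.
Basic interval reflects these around x̄:
  lower = 2 × 0.8368 − 1.1406 = 0.5330
  upper = 2 × 0.8368 − 0.5107 = 1.1629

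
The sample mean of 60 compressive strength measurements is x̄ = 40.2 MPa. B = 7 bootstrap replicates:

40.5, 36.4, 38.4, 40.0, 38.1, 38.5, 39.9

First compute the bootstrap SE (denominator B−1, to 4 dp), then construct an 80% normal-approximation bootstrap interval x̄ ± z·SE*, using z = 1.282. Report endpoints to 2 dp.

Mean of replicates = 38.8286; sum of squared deviations = 12.0343; SE* = √(12.0343/6) = 1.4162
Margin = 1.282 × 1.4162 = 1.816
Interval: 40.2 ± 1.816

(38.38, 42.02)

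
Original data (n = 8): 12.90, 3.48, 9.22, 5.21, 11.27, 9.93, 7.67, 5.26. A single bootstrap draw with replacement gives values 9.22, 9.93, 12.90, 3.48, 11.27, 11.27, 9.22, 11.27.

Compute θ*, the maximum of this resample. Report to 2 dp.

Maximum = 12.90

θ* = 12.90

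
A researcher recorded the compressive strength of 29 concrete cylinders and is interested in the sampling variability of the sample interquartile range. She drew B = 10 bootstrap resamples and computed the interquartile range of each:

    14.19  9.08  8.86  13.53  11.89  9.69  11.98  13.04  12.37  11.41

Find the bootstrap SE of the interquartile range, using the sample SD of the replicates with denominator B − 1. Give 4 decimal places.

SE* = 1.8520

Bootstrap SE is the standard deviation of the 10 replicate interquartile ranges.
Mean of replicates: (14.19 + 9.08 + 8.86 + 13.53 + 11.89 + 9.69 + 11.98 + 13.04 + 12.37 + 11.41) / 10 = 116.04000 / 10 = 11.60400
Sum of squared deviations: (+2.58600)² + (−2.52400)² + (−2.74400)² + (+1.92600)² + (+0.28600)² + (−1.91400)² + (+0.37600)² + (+1.43600)² + (+0.76600)² + (−0.19400)² = 30.87004
Variance = 30.87004 / 9 = 3.43000
SE* = √3.43000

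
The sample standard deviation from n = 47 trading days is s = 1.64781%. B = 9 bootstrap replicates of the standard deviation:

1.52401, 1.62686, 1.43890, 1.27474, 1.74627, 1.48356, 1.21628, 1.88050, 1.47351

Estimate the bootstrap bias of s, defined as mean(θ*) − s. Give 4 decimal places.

mean(θ*) = (1.52401 + 1.62686 + 1.43890 + 1.27474 + 1.74627 + 1.48356 + 1.21628 + 1.88050 + 1.47351) / 9 = 1.51829
bias = 1.51829 − 1.64781

bias = −0.1295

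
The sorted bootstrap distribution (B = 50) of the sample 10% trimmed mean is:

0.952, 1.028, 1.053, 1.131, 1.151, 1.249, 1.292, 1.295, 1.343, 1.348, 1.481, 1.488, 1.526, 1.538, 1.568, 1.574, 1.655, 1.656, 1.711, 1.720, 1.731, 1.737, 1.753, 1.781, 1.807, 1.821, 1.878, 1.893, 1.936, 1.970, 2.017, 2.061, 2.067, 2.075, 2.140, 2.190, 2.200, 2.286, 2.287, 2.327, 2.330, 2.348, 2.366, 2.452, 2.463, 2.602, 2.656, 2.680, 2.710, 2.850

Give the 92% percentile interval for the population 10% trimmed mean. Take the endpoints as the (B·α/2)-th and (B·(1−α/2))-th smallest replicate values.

α = 0.08; lower rank = 50 × 0.040 = 2; upper rank = 50 × 0.960 = 48.
The 2nd smallest replicate is 1.028; the 48th is 2.680.

(1.028, 2.680)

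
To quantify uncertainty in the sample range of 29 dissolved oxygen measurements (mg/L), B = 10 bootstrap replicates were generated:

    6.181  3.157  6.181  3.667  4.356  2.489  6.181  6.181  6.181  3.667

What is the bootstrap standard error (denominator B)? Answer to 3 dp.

Bootstrap SE is the standard deviation of the 10 replicate ranges.
Mean of replicates: (6.181 + 3.157 + 6.181 + 3.667 + 4.356 + 2.489 + 6.181 + 6.181 + 6.181 + 3.667) / 10 = 48.2410 / 10 = 4.8241
Sum of squared deviations: (+1.3569)² + (−1.6671)² + (+1.3569)² + (−1.1571)² + (−0.4681)² + (−2.3351)² + (+1.3569)² + (+1.3569)² + (+1.3569)² + (−1.1571)² = 20.3347
Variance = 20.3347 / 10 = 2.0335
SE* = √2.0335

SE* = 1.426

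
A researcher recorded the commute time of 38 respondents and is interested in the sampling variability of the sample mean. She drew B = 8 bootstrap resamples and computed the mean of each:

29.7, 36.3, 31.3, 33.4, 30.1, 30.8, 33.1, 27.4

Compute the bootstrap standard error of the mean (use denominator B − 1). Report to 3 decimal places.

SE* = 2.719

Bootstrap SE is the standard deviation of the 8 replicate means.
Mean of replicates: (29.7 + 36.3 + 31.3 + 33.4 + 30.1 + 30.8 + 33.1 + 27.4) / 8 = 252.1000 / 8 = 31.5125
Sum of squared deviations: (−1.8125)² + (+4.7875)² + (−0.2125)² + (+1.8875)² + (−1.4125)² + (−0.7125)² + (+1.5875)² + (−4.1125)² = 51.7487
Variance = 51.7487 / 7 = 7.3927
SE* = √7.3927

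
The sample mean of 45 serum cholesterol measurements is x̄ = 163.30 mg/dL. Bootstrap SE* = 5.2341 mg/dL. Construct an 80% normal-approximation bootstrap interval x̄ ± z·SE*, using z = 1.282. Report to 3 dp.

Margin = 1.282 × 5.2341 = 6.7101
Interval: 163.30 ± 6.7101

(156.590, 170.010)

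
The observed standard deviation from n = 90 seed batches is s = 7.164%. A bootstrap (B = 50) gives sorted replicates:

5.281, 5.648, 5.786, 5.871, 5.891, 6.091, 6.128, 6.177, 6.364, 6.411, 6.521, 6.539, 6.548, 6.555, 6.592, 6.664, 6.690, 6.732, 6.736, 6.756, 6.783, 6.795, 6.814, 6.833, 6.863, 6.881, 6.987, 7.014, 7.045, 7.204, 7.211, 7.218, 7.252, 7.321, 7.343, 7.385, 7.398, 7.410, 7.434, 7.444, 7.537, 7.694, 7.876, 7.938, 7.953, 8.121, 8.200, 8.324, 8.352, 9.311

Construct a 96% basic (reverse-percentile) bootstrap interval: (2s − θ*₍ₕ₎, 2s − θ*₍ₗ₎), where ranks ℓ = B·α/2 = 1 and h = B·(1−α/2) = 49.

(5.976, 9.047)

Percentile endpoints at ranks 1 and 49: θ*₍1₎ = 5.281, θ*₍49₎ = 8.352.
Basic interval reflects these around s:
  lower = 2 × 7.164 − 8.352 = 5.976
  upper = 2 × 7.164 − 5.281 = 9.047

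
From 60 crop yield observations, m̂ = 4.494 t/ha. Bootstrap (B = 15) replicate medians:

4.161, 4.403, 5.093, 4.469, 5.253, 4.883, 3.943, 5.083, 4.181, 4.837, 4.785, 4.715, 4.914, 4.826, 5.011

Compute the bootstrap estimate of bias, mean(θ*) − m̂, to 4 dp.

bias = +0.2098

mean(θ*) = (4.161 + 4.403 + 5.093 + 4.469 + 5.253 + 4.883 + 3.943 + 5.083 + 4.181 + 4.837 + 4.785 + 4.715 + 4.914 + 4.826 + 5.011) / 15 = 4.70380
bias = 4.70380 − 4.494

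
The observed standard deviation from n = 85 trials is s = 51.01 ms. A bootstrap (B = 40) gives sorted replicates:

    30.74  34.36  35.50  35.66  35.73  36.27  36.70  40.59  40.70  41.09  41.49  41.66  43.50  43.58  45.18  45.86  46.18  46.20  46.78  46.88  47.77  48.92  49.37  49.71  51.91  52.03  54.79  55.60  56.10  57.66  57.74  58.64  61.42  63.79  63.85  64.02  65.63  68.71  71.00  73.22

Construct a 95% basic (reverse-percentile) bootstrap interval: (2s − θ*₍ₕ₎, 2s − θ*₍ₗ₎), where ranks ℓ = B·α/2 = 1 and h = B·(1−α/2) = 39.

(31.02, 71.28)

Percentile endpoints at ranks 1 and 39: θ*₍1₎ = 30.74, θ*₍39₎ = 71.00.
Basic interval reflects these around s:
  lower = 2 × 51.01 − 71.00 = 31.02
  upper = 2 × 51.01 − 30.74 = 71.28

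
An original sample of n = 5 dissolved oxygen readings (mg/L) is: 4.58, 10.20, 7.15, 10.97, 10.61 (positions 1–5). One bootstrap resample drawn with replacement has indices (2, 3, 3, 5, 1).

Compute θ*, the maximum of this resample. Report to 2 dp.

Resample values: 10.20, 7.15, 7.15, 10.61, 4.58.
Maximum = 10.61

θ* = 10.61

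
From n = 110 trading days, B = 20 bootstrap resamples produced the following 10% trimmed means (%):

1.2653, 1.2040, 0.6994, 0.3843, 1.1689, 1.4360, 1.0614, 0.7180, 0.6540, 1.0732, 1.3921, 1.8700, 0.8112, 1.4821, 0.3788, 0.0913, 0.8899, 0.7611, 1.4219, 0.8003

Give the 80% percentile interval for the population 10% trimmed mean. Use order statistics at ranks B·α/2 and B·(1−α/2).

Sorted replicates: 0.0913, 0.3788, 0.3843, 0.6540, 0.6994, 0.7180, 0.7611, 0.8003, 0.8112, 0.8899, 1.0614, 1.0732, 1.1689, 1.2040, 1.2653, 1.3921, 1.4219, 1.4360, 1.4821, 1.8700
α = 0.20; lower rank = 20 × 0.100 = 2; upper rank = 20 × 0.900 = 18.
The 2nd smallest replicate is 0.3788; the 18th is 1.4360.

(0.3788, 1.4360)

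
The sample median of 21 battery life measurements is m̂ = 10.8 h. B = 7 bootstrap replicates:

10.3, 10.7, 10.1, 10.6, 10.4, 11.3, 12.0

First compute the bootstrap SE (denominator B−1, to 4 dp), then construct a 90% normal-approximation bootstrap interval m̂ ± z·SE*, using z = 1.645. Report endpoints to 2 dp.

Mean of replicates = 10.7714; sum of squared deviations = 2.6343; SE* = √(2.6343/6) = 0.6626
Margin = 1.645 × 0.6626 = 1.090
Interval: 10.8 ± 1.090

(9.71, 11.89)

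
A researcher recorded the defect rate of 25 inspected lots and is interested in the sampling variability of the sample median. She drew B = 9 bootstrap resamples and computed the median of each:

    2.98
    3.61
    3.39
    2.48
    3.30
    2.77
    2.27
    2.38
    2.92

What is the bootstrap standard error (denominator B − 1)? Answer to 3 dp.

SE* = 0.471

Bootstrap SE is the standard deviation of the 9 replicate medians.
Mean of replicates: (2.98 + 3.61 + 3.39 + 2.48 + 3.30 + 2.77 + 2.27 + 2.38 + 2.92) / 9 = 26.1000 / 9 = 2.9000
Sum of squared deviations: (+0.0800)² + (+0.7100)² + (+0.4900)² + (−0.4200)² + (+0.4000)² + (−0.1300)² + (−0.6300)² + (−0.5200)² + (+0.0200)² = 1.7716
Variance = 1.7716 / 8 = 0.2214
SE* = √0.2214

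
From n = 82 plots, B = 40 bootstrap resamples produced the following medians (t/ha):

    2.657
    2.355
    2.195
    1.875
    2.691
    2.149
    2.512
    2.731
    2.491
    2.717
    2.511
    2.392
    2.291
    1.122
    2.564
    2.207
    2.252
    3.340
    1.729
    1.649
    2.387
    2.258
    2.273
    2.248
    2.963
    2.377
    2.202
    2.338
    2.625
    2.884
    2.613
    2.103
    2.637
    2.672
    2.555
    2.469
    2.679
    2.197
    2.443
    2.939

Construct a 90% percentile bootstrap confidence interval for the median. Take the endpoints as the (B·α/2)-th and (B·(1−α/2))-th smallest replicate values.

Sorted replicates: 1.122, 1.649, 1.729, 1.875, 2.103, 2.149, 2.195, 2.197, 2.202, 2.207, 2.248, 2.252, 2.258, 2.273, 2.291, 2.338, 2.355, 2.377, 2.387, 2.392, 2.443, 2.469, 2.491, 2.511, 2.512, 2.555, 2.564, 2.613, 2.625, 2.637, 2.657, 2.672, 2.679, 2.691, 2.717, 2.731, 2.884, 2.939, 2.963, 3.340
α = 0.10; lower rank = 40 × 0.050 = 2; upper rank = 40 × 0.950 = 38.
The 2nd smallest replicate is 1.649; the 38th is 2.939.

(1.649, 2.939)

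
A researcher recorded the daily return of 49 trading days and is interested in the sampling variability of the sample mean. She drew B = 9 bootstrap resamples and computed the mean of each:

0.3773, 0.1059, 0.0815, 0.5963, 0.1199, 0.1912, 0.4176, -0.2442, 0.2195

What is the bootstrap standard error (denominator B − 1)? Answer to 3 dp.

SE* = 0.240

Bootstrap SE is the standard deviation of the 9 replicate means.
Mean of replicates: (0.3773 + 0.1059 + 0.0815 + 0.5963 + 0.1199 + 0.1912 + 0.4176 + (-0.2442) + 0.2195) / 9 = 1.86500 / 9 = 0.20722
Sum of squared deviations: (+0.17008)² + (−0.10132)² + (−0.12572)² + (+0.38908)² + (−0.08732)² + (−0.01602)² + (+0.21038)² + (−0.45142)² + (+0.01228)² = 0.46245
Variance = 0.46245 / 8 = 0.05781
SE* = √0.05781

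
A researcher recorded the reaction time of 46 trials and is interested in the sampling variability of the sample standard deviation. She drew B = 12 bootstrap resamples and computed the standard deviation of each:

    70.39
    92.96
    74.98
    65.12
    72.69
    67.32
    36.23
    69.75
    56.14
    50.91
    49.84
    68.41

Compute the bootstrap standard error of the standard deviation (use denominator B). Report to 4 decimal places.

SE* = 13.9684

Bootstrap SE is the standard deviation of the 12 replicate standard deviations.
Mean of replicates: (70.39 + 92.96 + 74.98 + 65.12 + 72.69 + 67.32 + 36.23 + 69.75 + 56.14 + 50.91 + 49.84 + 68.41) / 12 = 774.74000 / 12 = 64.56167
Sum of squared deviations: (+5.82833)² + (+28.39833)² + (+10.41833)² + (+0.55833)² + (+8.12833)² + (+2.75833)² + (−28.33167)² + (+5.18833)² + (−8.42167)² + (−13.65167)² + (−14.72167)² + (+3.84833)² = 2341.39817
Variance = 2341.39817 / 12 = 195.11651
SE* = √195.11651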